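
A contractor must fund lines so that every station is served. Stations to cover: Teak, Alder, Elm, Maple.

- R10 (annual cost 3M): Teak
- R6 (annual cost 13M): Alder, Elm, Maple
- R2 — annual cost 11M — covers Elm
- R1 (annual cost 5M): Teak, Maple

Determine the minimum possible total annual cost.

16

Choose R10 and R6: together they cover Teak, Alder, Elm, Maple — every station.
Total annual cost: 3 + 13 = 16.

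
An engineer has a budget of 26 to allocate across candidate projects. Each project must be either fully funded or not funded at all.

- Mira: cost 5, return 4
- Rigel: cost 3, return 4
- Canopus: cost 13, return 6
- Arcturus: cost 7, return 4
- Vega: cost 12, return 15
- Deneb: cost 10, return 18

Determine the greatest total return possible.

Take Rigel, Vega, and Deneb: cost 3 + 12 + 10 = 25 ≤ 26, return 4 + 15 + 18 = 37.
No other feasible combination does better.

37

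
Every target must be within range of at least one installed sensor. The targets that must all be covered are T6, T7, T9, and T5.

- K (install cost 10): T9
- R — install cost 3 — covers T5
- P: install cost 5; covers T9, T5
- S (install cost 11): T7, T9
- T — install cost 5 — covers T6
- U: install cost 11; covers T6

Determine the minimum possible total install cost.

19

The greedy cost-per-new-target heuristic would pick P, T, and S for 21, but a cheaper cover exists.
Choose R, S, and T: together they cover T6, T7, T9, T5 — every target.
Total install cost: 3 + 11 + 5 = 19.
No cover costs less than 19.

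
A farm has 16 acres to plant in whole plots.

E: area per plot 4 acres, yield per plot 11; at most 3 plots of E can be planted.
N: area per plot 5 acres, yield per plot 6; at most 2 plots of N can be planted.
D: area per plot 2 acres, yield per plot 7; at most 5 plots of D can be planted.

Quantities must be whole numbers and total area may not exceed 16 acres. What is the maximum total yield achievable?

Take 2×E and 4×D: area 16 ≤ 16, yield 2·11 + 4·7 = 50.
No other integer combination yields more.

50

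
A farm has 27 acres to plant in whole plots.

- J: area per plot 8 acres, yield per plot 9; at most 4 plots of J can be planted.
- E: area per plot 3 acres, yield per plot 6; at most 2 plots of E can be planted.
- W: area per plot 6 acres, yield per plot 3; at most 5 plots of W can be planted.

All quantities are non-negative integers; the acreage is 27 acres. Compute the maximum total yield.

33

Take 3×J and 1×E: area 27 ≤ 27, yield 3·9 + 1·6 = 33.
No other integer combination yields more.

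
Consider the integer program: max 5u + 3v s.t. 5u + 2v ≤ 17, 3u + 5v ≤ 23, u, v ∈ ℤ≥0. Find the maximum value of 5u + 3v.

19

(u,v)=(2,3): 5·2+2·3=16≤17, 3·2+5·3=21≤23, objective 19.
(u,v)=(1,4): 5·1+2·4=13≤17, 3·1+5·4=23≤23, objective 17.
(u,v)=(2,2): 5·2+2·2=14≤17, 3·2+5·2=16≤23, objective 16.
Maximum is 19 at (u,v)=(2,3).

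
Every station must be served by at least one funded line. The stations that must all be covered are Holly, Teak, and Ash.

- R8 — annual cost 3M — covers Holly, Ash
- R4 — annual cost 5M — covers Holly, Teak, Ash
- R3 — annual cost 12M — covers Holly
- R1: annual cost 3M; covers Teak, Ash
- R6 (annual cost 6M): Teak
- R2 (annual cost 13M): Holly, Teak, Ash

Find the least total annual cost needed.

R4 alone covers Holly, Teak, Ash — every station.
Total annual cost: 5.

5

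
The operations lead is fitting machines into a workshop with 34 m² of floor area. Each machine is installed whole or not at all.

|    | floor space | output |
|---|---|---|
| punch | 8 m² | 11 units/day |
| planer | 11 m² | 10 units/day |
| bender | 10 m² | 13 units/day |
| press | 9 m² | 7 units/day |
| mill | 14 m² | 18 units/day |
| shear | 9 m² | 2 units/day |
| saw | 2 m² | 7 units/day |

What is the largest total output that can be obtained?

49

This is a 0-1 knapsack instance.
punch + press + mill + saw: floor space 8 + 9 + 14 + 2 = 33 ≤ 34, output 11 + 7 + 18 + 7 = 43.
punch + bender + mill: floor space 8 + 10 + 14 = 32 ≤ 34, output 11 + 13 + 18 = 42.
punch + bender + mill + saw: floor space 8 + 10 + 14 + 2 = 34 ≤ 34, output 11 + 13 + 18 + 7 = 49.
Best is punch, bender, mill, and saw with total output 49.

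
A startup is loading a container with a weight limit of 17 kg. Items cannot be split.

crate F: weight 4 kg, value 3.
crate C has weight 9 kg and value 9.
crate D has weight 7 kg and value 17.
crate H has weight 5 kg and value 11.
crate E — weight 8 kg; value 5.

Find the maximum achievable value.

Take crate F, crate D, and crate H: weight 4 + 7 + 5 = 16 ≤ 17, value 3 + 17 + 11 = 31.
No other feasible combination does better.

31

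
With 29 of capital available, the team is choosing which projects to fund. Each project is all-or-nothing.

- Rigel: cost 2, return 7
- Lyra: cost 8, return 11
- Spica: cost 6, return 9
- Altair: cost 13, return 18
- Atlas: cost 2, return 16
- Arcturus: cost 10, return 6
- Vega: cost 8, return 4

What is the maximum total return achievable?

Allowing fractional choices, the relaxed optimum would be about 58.2, but projects are indivisible.
Rigel + Lyra + Altair + Atlas: cost 2 + 8 + 13 + 2 = 25 ≤ 29, return 7 + 11 + 18 + 16 = 52.
Lyra + Spica + Altair + Atlas: cost 8 + 6 + 13 + 2 = 29 ≤ 29, return 11 + 9 + 18 + 16 = 54.
Rigel + Spica + Altair + Atlas: cost 2 + 6 + 13 + 2 = 23 ≤ 29, return 7 + 9 + 18 + 16 = 50.
Best is Lyra, Spica, Altair, and Atlas with total return 54.

54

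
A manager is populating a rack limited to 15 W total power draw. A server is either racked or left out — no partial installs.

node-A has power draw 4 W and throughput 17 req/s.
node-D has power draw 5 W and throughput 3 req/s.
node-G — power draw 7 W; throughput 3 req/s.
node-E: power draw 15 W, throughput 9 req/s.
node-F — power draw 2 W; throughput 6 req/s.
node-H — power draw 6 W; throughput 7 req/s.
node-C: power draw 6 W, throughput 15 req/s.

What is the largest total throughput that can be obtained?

Take node-A, node-F, and node-C: power draw 4 + 2 + 6 = 12 ≤ 15, throughput 17 + 6 + 15 = 38.
No other feasible combination does better.

38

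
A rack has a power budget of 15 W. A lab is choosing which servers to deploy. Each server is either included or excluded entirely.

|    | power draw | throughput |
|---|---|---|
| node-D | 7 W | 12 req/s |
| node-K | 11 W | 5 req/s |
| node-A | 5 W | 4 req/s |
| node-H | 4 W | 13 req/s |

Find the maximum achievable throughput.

25

Take node-D and node-H: power draw 7 + 4 = 11 ≤ 15, throughput 12 + 13 = 25.
No other feasible combination does better.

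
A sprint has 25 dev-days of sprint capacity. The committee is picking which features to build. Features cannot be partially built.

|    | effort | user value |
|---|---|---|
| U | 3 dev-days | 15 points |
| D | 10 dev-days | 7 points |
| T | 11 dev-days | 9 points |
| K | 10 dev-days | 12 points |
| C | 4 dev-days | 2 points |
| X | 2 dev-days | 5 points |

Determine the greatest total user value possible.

U + T + K: effort 3 + 11 + 10 = 24 ≤ 25, user value 15 + 9 + 12 = 36.
U + D + K + X: effort 3 + 10 + 10 + 2 = 25 ≤ 25, user value 15 + 7 + 12 + 5 = 39.
U + K + C + X: effort 3 + 10 + 4 + 2 = 19 ≤ 25, user value 15 + 12 + 2 + 5 = 34.
Best is U, D, K, and X with total user value 39.

39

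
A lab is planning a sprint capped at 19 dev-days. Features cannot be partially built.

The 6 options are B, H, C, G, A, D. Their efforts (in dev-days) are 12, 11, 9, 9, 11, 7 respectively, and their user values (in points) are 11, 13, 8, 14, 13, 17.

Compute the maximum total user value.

Take G and D: effort 9 + 7 = 16 ≤ 19, user value 14 + 17 = 31.
No other feasible combination does better.

31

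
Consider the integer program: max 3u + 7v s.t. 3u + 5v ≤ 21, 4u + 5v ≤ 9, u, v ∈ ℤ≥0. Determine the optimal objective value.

The continuous relaxation peaks at (0, 1.8) with value 12.60; rounding to a feasible lattice point costs some objective.
(u,v)=(1,1): 3·1+5·1=8≤21, 4·1+5·1=9≤9, objective 10.
(u,v)=(0,1): 3·0+5·1=5≤21, 4·0+5·1=5≤9, objective 7.
(u,v)=(2,0): 3·2+5·0=6≤21, 4·2+5·0=8≤9, objective 6.
The best lattice point is (1,1), giving 10.

10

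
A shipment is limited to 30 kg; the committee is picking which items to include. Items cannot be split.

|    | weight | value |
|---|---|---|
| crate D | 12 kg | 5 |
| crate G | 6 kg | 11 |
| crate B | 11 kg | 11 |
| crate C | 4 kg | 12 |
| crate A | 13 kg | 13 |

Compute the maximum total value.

36

crate G + crate C + crate A: weight 6 + 4 + 13 = 23 ≤ 30, value 11 + 12 + 13 = 36.
crate B + crate C + crate A: weight 11 + 4 + 13 = 28 ≤ 30, value 11 + 12 + 13 = 36.
crate G + crate B + crate A: weight 6 + 11 + 13 = 30 ≤ 30, value 11 + 11 + 13 = 35.
The maximum value is 36; one optimal choice is crate G, crate C, and crate A.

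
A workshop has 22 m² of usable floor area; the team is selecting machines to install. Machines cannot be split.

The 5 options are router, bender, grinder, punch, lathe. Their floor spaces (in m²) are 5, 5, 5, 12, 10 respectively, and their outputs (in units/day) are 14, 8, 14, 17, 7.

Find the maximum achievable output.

Treat it as a binary knapsack problem.
Take router, grinder, and punch: floor space 5 + 5 + 12 = 22 ≤ 22, output 14 + 14 + 17 = 45.
No other feasible combination does better.

45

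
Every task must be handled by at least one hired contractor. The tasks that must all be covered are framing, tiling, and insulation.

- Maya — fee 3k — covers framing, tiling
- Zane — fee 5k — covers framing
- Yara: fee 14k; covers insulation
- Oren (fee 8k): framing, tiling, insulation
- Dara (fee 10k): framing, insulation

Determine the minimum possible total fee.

Oren alone covers framing, tiling, insulation — every task.
Total fee: 8.

8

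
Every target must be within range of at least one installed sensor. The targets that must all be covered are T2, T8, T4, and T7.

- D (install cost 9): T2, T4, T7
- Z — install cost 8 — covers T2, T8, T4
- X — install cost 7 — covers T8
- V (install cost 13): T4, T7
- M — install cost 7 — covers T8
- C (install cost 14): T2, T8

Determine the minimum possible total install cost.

16

This is an integer covering problem.
The greedy cost-per-new-target heuristic would pick Z and D for 17, but a cheaper cover exists.
Choose D and X: together they cover T2, T8, T4, T7 — every target.
Total install cost: 9 + 7 = 16.
No cover costs less than 16.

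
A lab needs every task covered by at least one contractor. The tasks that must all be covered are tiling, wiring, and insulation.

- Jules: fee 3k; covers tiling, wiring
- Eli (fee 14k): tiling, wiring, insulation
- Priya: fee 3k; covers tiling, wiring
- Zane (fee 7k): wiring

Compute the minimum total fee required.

14

This is a weighted set-cover instance.
The greedy cost-per-new-task heuristic would pick Jules and Eli for 17, but a cheaper cover exists.
Eli alone covers tiling, wiring, insulation — every task.
Total fee: 14.
No cover costs less than 14.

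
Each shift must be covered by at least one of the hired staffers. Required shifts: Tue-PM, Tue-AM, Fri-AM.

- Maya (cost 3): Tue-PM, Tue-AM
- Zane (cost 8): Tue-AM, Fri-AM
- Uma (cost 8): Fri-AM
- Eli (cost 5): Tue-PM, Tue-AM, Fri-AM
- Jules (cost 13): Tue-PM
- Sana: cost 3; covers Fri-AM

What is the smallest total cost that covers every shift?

5

The greedy cost-per-new-shift heuristic would pick Maya and Sana for 6, but a cheaper cover exists.
Eli alone covers Tue-PM, Tue-AM, Fri-AM — every shift.
Total cost: 5.
No cover costs less than 5.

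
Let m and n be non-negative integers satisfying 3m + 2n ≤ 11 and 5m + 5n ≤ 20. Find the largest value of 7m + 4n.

Relaxing integrality, the LP optimum is 25.67 at (m,n) = (3.67, 0), which is not an integer point.
(m,n)=(3,1): 3·3+2·1=11≤11, 5·3+5·1=20≤20, objective 25.
(m,n)=(2,2): 3·2+2·2=10≤11, 5·2+5·2=20≤20, objective 22.
(m,n)=(3,0): 3·3+2·0=9≤11, 5·3+5·0=15≤20, objective 21.
Maximum is 25 at (m,n)=(3,1).

25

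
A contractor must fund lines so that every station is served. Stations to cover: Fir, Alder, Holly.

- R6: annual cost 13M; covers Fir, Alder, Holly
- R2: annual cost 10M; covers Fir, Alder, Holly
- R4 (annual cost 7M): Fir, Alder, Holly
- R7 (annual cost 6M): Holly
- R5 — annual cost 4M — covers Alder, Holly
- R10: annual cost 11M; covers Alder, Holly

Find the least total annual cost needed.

7

The greedy cost-per-new-station heuristic would pick R5 and R4 for 11, but a cheaper cover exists.
R4 alone covers Fir, Alder, Holly — every station.
Total annual cost: 7.
No cover costs less than 7.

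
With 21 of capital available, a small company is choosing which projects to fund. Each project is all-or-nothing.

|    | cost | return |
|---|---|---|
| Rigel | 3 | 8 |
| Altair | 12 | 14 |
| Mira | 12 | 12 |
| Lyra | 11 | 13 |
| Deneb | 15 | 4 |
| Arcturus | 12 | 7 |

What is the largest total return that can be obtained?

This is an integer program with binary decision variables.
Allowing fractional choices, the relaxed optimum would be about 29.2, but projects are indivisible.
Rigel + Mira: cost 3 + 12 = 15 ≤ 21, return 8 + 12 = 20.
Rigel + Altair: cost 3 + 12 = 15 ≤ 21, return 8 + 14 = 22.
Rigel + Lyra: cost 3 + 11 = 14 ≤ 21, return 8 + 13 = 21.
Best is Rigel and Altair with total return 22.

22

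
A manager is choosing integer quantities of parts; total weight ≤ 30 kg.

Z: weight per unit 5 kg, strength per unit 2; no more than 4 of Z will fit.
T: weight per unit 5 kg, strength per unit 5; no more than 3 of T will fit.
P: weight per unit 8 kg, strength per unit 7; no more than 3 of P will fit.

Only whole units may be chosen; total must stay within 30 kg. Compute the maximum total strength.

This is a bounded integer knapsack.
Take 1×T and 3×P: weight 29 ≤ 30, strength 1·5 + 3·7 = 26.
No other integer combination yields more.

26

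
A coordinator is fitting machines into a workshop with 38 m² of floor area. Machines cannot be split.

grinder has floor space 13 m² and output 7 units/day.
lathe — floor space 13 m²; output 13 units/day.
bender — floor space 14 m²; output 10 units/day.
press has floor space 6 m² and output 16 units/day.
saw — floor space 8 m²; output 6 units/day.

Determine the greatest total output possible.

39

Allowing fractional choices, the relaxed optimum would be about 42.9, but machines are indivisible.
lathe + bender + press: floor space 13 + 14 + 6 = 33 ≤ 38, output 13 + 10 + 16 = 39.
lathe + press + saw: floor space 13 + 6 + 8 = 27 ≤ 38, output 13 + 16 + 6 = 35.
grinder + lathe + press: floor space 13 + 13 + 6 = 32 ≤ 38, output 7 + 13 + 16 = 36.
Best is lathe, bender, and press with total output 39.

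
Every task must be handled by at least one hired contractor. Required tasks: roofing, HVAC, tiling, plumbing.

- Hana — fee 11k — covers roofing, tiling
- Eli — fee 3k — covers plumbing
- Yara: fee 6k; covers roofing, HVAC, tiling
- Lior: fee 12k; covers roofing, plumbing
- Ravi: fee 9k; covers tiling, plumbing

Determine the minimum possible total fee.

9

Choose Eli and Yara: together they cover roofing, HVAC, tiling, plumbing — every task.
Total fee: 3 + 6 = 9.
No cover costs less than 9.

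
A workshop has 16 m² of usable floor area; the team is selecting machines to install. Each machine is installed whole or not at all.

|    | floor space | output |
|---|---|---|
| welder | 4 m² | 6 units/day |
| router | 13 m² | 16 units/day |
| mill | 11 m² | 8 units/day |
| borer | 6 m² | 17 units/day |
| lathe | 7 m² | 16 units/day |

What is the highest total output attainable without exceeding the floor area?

Take borer and lathe: floor space 6 + 7 = 13 ≤ 16, output 17 + 16 = 33.
No other feasible combination does better.

33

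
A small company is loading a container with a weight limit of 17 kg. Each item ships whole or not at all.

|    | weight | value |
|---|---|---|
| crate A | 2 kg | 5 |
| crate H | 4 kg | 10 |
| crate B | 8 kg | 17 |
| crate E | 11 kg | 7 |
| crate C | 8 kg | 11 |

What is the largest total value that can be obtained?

Take crate A, crate H, and crate B: weight 2 + 4 + 8 = 14 ≤ 17, value 5 + 10 + 17 = 32.
No other feasible combination does better.

32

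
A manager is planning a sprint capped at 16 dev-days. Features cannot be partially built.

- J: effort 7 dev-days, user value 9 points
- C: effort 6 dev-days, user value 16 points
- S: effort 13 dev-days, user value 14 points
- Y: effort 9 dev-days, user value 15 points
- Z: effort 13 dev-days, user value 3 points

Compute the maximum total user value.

This is an integer program with binary decision variables.
J + C: effort 7 + 6 = 13 ≤ 16, user value 9 + 16 = 25.
C + Y: effort 6 + 9 = 15 ≤ 16, user value 16 + 15 = 31.
J + Y: effort 7 + 9 = 16 ≤ 16, user value 9 + 15 = 24.
Best is C and Y with total user value 31.

31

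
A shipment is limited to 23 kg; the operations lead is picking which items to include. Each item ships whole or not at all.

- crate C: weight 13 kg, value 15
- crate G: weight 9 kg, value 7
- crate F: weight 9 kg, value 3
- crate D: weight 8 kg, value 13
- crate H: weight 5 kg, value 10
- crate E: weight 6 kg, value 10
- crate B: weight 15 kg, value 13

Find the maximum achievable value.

crate G + crate D + crate H: weight 9 + 8 + 5 = 22 ≤ 23, value 7 + 13 + 10 = 30.
crate D + crate H + crate E: weight 8 + 5 + 6 = 19 ≤ 23, value 13 + 10 + 10 = 33.
Best is crate D, crate H, and crate E with total value 33.

33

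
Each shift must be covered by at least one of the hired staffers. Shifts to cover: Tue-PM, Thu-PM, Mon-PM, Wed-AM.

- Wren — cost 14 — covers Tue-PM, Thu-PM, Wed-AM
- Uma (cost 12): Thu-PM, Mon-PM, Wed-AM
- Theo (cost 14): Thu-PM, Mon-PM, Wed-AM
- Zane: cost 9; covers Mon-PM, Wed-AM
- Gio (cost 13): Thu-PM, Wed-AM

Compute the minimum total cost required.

The greedy cost-per-new-shift heuristic would pick Uma and Wren for 26, but a cheaper cover exists.
Choose Wren and Zane: together they cover Tue-PM, Thu-PM, Mon-PM, Wed-AM — every shift.
Total cost: 14 + 9 = 23.
No cover costs less than 23.

23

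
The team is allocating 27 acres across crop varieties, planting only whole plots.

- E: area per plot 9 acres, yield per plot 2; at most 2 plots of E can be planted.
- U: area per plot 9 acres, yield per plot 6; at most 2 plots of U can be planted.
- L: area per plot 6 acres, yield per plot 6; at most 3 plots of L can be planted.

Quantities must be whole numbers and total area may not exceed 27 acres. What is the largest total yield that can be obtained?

L has the best ratio (6/6); taking only L gives at most 3×6 = 18 (stopped by the supply cap of 3).
Mixing does better — 1×U and 3×L: area 27 ≤ 27, yield 1·6 + 3·6 = 24.

24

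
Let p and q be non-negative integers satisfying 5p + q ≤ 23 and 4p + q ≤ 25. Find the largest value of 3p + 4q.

92

(p,q)=(0,23): 5·0+1·23=23≤23, 4·0+1·23=23≤25, objective 92.
(p,q)=(0,22): 5·0+1·22=22≤23, 4·0+1·22=22≤25, objective 88.
Maximum is 92 at (p,q)=(0,23).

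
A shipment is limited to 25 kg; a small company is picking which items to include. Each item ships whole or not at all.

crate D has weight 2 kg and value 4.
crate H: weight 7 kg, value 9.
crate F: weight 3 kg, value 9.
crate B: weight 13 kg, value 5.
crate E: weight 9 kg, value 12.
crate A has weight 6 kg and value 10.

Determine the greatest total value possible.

Treat it as a binary knapsack problem.
Allowing fractional choices, the relaxed optimum would be about 41.4, but items are indivisible.
crate D + crate H + crate E + crate A: weight 2 + 7 + 9 + 6 = 24 ≤ 25, value 4 + 9 + 12 + 10 = 35.
crate H + crate F + crate E + crate A: weight 7 + 3 + 9 + 6 = 25 ≤ 25, value 9 + 9 + 12 + 10 = 40.
crate D + crate F + crate E + crate A: weight 2 + 3 + 9 + 6 = 20 ≤ 25, value 4 + 9 + 12 + 10 = 35.
Best is crate H, crate F, crate E, and crate A with total value 40.

40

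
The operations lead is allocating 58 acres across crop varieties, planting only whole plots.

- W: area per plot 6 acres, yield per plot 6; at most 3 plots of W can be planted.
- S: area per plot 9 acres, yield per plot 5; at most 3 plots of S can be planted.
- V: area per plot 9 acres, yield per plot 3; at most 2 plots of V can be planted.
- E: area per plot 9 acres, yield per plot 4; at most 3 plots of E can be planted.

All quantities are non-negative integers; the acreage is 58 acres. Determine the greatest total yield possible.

3×W, 2×S, and 2×E: area 54 ≤ 58, yield 3·6 + 2·5 + 2·4 = 36.
3×W, 3×S, and 1×E: area 54 ≤ 58, yield 3·6 + 3·5 + 1·4 = 37.
Best is 37.

37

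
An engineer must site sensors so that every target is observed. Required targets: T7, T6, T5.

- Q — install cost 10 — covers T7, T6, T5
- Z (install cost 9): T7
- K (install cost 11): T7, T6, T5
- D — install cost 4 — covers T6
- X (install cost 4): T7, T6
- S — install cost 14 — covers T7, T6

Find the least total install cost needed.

This is an integer covering problem.
The greedy cost-per-new-target heuristic would pick X and Q for 14, but a cheaper cover exists.
Q alone covers T7, T6, T5 — every target.
Total install cost: 10.
No cover costs less than 10.

10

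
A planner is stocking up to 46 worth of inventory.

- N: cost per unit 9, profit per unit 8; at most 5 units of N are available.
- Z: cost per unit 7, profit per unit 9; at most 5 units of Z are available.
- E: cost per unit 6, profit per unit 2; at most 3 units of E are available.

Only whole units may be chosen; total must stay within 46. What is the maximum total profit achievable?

Take 1×N and 5×Z: cost 44 ≤ 46, profit 1·8 + 5·9 = 53.
Z has the best ratio (9/7) and is taken to its limit of 5; remaining capacity is filled optimally with the others.

53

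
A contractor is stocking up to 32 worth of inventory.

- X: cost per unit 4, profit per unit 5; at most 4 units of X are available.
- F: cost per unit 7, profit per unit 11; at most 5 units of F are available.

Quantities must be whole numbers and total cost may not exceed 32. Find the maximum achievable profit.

49

1×X and 4×F: cost 32 ≤ 32, profit 1·5 + 4·11 = 49.
4×F: cost 28 ≤ 32, profit 4·11 = 44.
Best is 49.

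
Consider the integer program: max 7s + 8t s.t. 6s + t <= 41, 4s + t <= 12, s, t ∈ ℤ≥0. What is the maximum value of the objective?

(s,t)=(0,12): 6·0+1·12=12≤41, 4·0+1·12=12≤12, objective 96.
(s,t)=(0,11): 6·0+1·11=11≤41, 4·0+1·11=11≤12, objective 88.
The best lattice point is (0,12), giving 96.

96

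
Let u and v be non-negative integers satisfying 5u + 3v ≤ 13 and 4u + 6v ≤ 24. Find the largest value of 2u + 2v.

8

The continuous relaxation peaks at (0.333, 3.78) with value 8.22; rounding to a feasible lattice point costs some objective.
(u,v)=(0,4): 5·0+3·4=12≤13, 4·0+6·4=24≤24, objective 8.
(u,v)=(1,2): 5·1+3·2=11≤13, 4·1+6·2=16≤24, objective 6.
(u,v)=(0,3): 5·0+3·3=9≤13, 4·0+6·3=18≤24, objective 6.
No feasible integer point exceeds 8.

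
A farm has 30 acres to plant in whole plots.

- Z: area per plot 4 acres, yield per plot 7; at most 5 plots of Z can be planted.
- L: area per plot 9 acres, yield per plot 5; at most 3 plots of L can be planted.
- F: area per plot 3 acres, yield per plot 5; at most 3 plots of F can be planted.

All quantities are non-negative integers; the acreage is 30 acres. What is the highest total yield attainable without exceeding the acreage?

Z has the best ratio (7/4); taking only Z gives at most 5×7 = 35 (stopped by the supply cap of 5).
Mixing does better — 5×Z and 3×F: area 29 ≤ 30, yield 5·7 + 3·5 = 50.

50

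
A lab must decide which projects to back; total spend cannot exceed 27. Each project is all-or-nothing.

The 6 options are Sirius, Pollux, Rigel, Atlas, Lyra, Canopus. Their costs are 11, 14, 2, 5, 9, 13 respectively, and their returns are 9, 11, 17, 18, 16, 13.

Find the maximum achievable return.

Take Sirius, Rigel, Atlas, and Lyra: cost 11 + 2 + 5 + 9 = 27 ≤ 27, return 9 + 17 + 18 + 16 = 60.
No other feasible combination does better.

60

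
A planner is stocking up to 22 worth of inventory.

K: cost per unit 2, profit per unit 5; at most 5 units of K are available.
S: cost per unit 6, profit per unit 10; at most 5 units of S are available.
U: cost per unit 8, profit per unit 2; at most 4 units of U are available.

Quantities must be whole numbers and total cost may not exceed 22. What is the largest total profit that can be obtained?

K has the best ratio (5/2); taking only K gives at most 5×5 = 25 (stopped by the supply cap of 5).
Mixing does better — 5×K and 2×S: cost 22 ≤ 22, profit 5·5 + 2·10 = 45.

45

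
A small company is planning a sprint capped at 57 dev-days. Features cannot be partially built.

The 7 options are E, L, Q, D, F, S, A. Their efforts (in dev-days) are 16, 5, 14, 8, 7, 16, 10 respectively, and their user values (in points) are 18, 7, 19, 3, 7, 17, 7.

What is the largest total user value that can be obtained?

61

E + Q + S + A: effort 16 + 14 + 16 + 10 = 56 ≤ 57, user value 18 + 19 + 17 + 7 = 61.
E + Q + F + S: effort 16 + 14 + 7 + 16 = 53 ≤ 57, user value 18 + 19 + 7 + 17 = 61.
E + L + Q + S: effort 16 + 5 + 14 + 16 = 51 ≤ 57, user value 18 + 7 + 19 + 17 = 61.
The maximum user value is 61; one optimal choice is E, L, Q, and S.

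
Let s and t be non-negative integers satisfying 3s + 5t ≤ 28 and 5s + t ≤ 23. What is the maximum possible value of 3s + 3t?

21

Relaxing integrality, the LP optimum is 21.55 at (s,t) = (3.95, 3.23), which is not an integer point.
(s,t)=(4,3): 3·4+5·3=27≤28, 5·4+1·3=23≤23, objective 21.
(s,t)=(2,4): 3·2+5·4=26≤28, 5·2+1·4=14≤23, objective 18.
(s,t)=(4,2): 3·4+5·2=22≤28, 5·4+1·2=22≤23, objective 18.
No feasible integer point exceeds 21.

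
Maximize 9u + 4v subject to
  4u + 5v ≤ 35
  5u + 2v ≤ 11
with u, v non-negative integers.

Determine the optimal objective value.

21

Relaxing integrality, the LP optimum is 22.00 at (u,v) = (0, 5.5), which is not an integer point.
(u,v)=(1,3): 4·1+5·3=19≤35, 5·1+2·3=11≤11, objective 21.
(u,v)=(0,5): 4·0+5·5=25≤35, 5·0+2·5=10≤11, objective 20.
(u,v)=(1,2): 4·1+5·2=14≤35, 5·1+2·2=9≤11, objective 17.
Maximum is 21 at (u,v)=(1,3).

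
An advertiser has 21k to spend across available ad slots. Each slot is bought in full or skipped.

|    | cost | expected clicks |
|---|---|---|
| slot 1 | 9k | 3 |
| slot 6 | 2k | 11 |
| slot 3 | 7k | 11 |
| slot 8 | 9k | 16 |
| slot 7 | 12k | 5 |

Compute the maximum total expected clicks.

38

Treat it as a binary knapsack problem.
Take slot 6, slot 3, and slot 8: cost 2 + 7 + 9 = 18 ≤ 21, expected clicks 11 + 11 + 16 = 38.
No other feasible combination does better.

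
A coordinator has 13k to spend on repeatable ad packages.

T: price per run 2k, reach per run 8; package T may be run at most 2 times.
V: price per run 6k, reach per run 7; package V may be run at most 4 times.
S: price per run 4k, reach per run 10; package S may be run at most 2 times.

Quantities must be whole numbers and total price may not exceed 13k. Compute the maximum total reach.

36

1×T and 2×S: price 10 ≤ 13, reach 1·8 + 2·10 = 28.
2×T and 2×S: price 12 ≤ 13, reach 2·8 + 2·10 = 36.
Best is 36.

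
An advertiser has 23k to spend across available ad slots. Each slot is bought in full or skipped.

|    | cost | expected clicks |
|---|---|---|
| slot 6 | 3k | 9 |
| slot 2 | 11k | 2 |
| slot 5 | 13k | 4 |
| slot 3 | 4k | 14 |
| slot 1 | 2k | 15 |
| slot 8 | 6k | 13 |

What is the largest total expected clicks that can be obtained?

51

This is a 0-1 knapsack instance.
Allowing fractional choices, the relaxed optimum would be about 53.5, but ad slots are indivisible.
slot 6 + slot 3 + slot 1 + slot 8: cost 3 + 4 + 2 + 6 = 15 ≤ 23, expected clicks 9 + 14 + 15 + 13 = 51.
slot 2 + slot 3 + slot 1 + slot 8: cost 11 + 4 + 2 + 6 = 23 ≤ 23, expected clicks 2 + 14 + 15 + 13 = 44.
Best is slot 6, slot 3, slot 1, and slot 8 with total expected clicks 51.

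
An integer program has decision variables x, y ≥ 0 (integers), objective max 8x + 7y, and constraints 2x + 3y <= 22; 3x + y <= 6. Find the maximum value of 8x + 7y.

(x,y)=(0,6): 2·0+3·6=18≤22, 3·0+1·6=6≤6, objective 42.
(x,y)=(0,5): 2·0+3·5=15≤22, 3·0+1·5=5≤6, objective 35.
Maximum is 42 at (x,y)=(0,6).

42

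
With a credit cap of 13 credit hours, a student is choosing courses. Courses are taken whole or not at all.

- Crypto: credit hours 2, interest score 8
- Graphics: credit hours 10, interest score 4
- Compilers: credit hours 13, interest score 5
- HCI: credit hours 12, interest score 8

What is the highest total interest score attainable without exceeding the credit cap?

12

This is an integer program with binary decision variables.
Crypto + Graphics: credit hours 2 + 10 = 12 ≤ 13, interest score 8 + 4 = 12.
Crypto: credit hours 2 ≤ 13, interest score 8.
Best is Crypto and Graphics with total interest score 12.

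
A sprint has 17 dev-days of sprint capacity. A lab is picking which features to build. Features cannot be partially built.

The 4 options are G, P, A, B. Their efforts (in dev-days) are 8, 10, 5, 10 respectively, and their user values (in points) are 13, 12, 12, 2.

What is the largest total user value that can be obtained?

Take G and A: effort 8 + 5 = 13 ≤ 17, user value 13 + 12 = 25.
No other feasible combination does better.

25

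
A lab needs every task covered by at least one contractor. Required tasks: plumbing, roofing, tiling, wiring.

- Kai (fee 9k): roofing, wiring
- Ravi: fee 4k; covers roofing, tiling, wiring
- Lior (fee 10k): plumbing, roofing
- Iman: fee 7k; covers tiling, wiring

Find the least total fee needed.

Choose Ravi and Lior: together they cover plumbing, roofing, tiling, wiring — every task.
Total fee: 4 + 10 = 14.
No cover costs less than 14.

14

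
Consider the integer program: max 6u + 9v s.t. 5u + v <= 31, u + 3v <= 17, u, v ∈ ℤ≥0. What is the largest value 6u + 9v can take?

66

The continuous relaxation peaks at (5.43, 3.86) with value 67.29; rounding to a feasible lattice point costs some objective.
(u,v)=(5,4): 5·5+1·4=29≤31, 1·5+3·4=17≤17, objective 66.
(u,v)=(4,4): 5·4+1·4=24≤31, 1·4+3·4=16≤17, objective 60.
(u,v)=(5,3): 5·5+1·3=28≤31, 1·5+3·3=14≤17, objective 57.
No feasible integer point exceeds 66.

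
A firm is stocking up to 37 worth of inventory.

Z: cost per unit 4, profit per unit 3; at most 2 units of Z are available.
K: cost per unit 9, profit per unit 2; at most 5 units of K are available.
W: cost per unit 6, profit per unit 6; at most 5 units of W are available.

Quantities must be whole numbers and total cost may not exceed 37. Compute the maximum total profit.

33

W has the best ratio (6/6); taking only W gives at most 5×6 = 30 (stopped by the supply cap of 5).
Mixing does better — 1×Z and 5×W: cost 34 ≤ 37, profit 1·3 + 5·6 = 33.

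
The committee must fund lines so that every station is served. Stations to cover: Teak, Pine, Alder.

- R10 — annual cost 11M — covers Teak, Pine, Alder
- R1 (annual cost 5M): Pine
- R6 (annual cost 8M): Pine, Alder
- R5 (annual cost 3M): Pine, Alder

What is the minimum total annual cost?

R10 alone covers Teak, Pine, Alder — every station.
Total annual cost: 11.

11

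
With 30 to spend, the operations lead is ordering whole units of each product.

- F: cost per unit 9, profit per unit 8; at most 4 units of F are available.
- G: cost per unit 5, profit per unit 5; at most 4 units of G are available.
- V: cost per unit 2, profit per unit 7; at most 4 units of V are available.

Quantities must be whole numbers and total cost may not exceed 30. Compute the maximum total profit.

48

V has the best ratio (7/2); taking only V gives at most 4×7 = 28 (stopped by the supply cap of 4).
Mixing does better — 4×G and 4×V: cost 28 ≤ 30, profit 4·5 + 4·7 = 48.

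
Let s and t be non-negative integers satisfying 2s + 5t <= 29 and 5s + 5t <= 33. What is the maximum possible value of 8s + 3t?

48

The continuous relaxation peaks at (6.6, 0) with value 52.80; rounding to a feasible lattice point costs some objective.
(s,t)=(6,0): 2·6+5·0=12≤29, 5·6+5·0=30≤33, objective 48.
(s,t)=(5,1): 2·5+5·1=15≤29, 5·5+5·1=30≤33, objective 43.
The best lattice point is (6,0), giving 48.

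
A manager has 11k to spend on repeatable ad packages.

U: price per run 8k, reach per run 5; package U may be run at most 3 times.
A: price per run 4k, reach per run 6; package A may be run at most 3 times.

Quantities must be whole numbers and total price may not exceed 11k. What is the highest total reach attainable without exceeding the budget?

12

This is a bounded integer knapsack.
2×A: price 8 ≤ 11, reach 2·6 = 12.
1×A: price 4 ≤ 11, reach 1·6 = 6.
Best is 12.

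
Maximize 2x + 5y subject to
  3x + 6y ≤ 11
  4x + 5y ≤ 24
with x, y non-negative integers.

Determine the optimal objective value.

The continuous relaxation peaks at (0, 1.83) with value 9.17; rounding to a feasible lattice point costs some objective.
(x,y)=(1,1): 3·1+6·1=9≤11, 4·1+5·1=9≤24, objective 7.
(x,y)=(0,1): 3·0+6·1=6≤11, 4·0+5·1=5≤24, objective 5.
(x,y)=(2,0): 3·2+6·0=6≤11, 4·2+5·0=8≤24, objective 4.
(x,y)=(1,0): 3·1+6·0=3≤11, 4·1+5·0=4≤24, objective 2.
The best lattice point is (1,1), giving 7.

7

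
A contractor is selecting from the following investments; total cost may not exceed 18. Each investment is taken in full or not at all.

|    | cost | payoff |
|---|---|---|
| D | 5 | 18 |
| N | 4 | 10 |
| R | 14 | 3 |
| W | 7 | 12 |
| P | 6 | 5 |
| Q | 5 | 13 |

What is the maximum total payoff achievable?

Allowing fractional choices, the relaxed optimum would be about 47.9, but investments are indivisible.
D + N + W: cost 5 + 4 + 7 = 16 ≤ 18, payoff 18 + 10 + 12 = 40.
D + W + Q: cost 5 + 7 + 5 = 17 ≤ 18, payoff 18 + 12 + 13 = 43.
D + N + Q: cost 5 + 4 + 5 = 14 ≤ 18, payoff 18 + 10 + 13 = 41.
Best is D, W, and Q with total payoff 43.

43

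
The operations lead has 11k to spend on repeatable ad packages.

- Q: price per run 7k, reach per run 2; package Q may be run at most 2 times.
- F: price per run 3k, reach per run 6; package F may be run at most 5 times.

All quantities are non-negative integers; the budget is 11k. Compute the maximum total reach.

18

2×F: price 6 ≤ 11, reach 2·6 = 12.
3×F: price 9 ≤ 11, reach 3·6 = 18.
Best is 18.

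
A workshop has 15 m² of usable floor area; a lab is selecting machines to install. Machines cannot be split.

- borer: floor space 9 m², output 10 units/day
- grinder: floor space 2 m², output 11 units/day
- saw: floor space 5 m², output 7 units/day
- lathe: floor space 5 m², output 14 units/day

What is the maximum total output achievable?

32

This is an integer program with binary decision variables.
grinder + saw + lathe: floor space 2 + 5 + 5 = 12 ≤ 15, output 11 + 7 + 14 = 32.
grinder + lathe: floor space 2 + 5 = 7 ≤ 15, output 11 + 14 = 25.
Best is grinder, saw, and lathe with total output 32.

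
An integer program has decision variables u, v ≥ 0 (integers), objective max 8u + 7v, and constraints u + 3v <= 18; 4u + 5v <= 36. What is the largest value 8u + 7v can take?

(u,v)=(9,0): 1·9+3·0=9≤18, 4·9+5·0=36≤36, objective 72.
(u,v)=(8,0): 1·8+3·0=8≤18, 4·8+5·0=32≤36, objective 64.
The best lattice point is (9,0), giving 72.

72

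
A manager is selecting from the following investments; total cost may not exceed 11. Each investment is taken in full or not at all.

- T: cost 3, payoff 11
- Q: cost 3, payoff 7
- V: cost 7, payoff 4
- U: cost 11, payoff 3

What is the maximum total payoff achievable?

T + V: cost 3 + 7 = 10 ≤ 11, payoff 11 + 4 = 15.
T: cost 3 ≤ 11, payoff 11.
T + Q: cost 3 + 3 = 6 ≤ 11, payoff 11 + 7 = 18.
Best is T and Q with total payoff 18.

18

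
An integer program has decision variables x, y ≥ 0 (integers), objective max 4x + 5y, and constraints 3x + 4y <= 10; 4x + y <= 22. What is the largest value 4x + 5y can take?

(x,y)=(2,1) is feasible, giving 13.
(x,y)=(3,0) is feasible, giving 12.
(x,y)=(1,1) is feasible, giving 9.
(x,y)=(2,0) is feasible, giving 8.
No feasible integer point exceeds 13.

13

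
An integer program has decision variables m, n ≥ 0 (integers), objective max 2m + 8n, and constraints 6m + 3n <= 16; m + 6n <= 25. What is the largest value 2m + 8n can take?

32

Relaxing integrality, the LP optimum is 33.76 at (m,n) = (0.636, 4.06), which is not an integer point.
(m,n)=(0,4): 6·0+3·4=12≤16, 1·0+6·4=24≤25, objective 32.
(m,n)=(1,3): 6·1+3·3=15≤16, 1·1+6·3=19≤25, objective 26.
(m,n)=(0,3): 6·0+3·3=9≤16, 1·0+6·3=18≤25, objective 24.
Maximum is 32 at (m,n)=(0,4).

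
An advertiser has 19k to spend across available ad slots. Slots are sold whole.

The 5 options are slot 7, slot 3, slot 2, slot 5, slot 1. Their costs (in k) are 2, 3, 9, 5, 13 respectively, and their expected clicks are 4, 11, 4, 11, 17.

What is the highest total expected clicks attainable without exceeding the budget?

32

Allowing fractional choices, the relaxed optimum would be about 37.8, but ad slots are indivisible.
slot 7 + slot 3 + slot 2 + slot 5: cost 2 + 3 + 9 + 5 = 19 ≤ 19, expected clicks 4 + 11 + 4 + 11 = 30.
slot 3 + slot 1: cost 3 + 13 = 16 ≤ 19, expected clicks 11 + 17 = 28.
slot 7 + slot 3 + slot 1: cost 2 + 3 + 13 = 18 ≤ 19, expected clicks 4 + 11 + 17 = 32.
Best is slot 7, slot 3, and slot 1 with total expected clicks 32.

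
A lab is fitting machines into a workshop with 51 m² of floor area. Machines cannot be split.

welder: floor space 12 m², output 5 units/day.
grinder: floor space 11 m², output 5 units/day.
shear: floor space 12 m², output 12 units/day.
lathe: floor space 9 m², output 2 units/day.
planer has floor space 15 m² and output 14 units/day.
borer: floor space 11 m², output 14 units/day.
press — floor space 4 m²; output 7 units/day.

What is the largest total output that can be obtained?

This is an integer program with binary decision variables.
Allowing fractional choices, the relaxed optimum would be about 51.1, but machines are indivisible.
shear + lathe + planer + borer + press: floor space 12 + 9 + 15 + 11 + 4 = 51 ≤ 51, output 12 + 2 + 14 + 14 + 7 = 49.
shear + planer + borer + press: floor space 12 + 15 + 11 + 4 = 42 ≤ 51, output 12 + 14 + 14 + 7 = 47.
grinder + shear + planer + borer: floor space 11 + 12 + 15 + 11 = 49 ≤ 51, output 5 + 12 + 14 + 14 = 45.
Best is shear, lathe, planer, borer, and press with total output 49.

49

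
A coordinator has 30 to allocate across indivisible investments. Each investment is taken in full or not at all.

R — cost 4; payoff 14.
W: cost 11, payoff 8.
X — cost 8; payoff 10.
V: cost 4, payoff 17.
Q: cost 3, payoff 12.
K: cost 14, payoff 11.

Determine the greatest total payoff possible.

This is a 0-1 knapsack instance.
R + W + X + V + Q: cost 4 + 11 + 8 + 4 + 3 = 30 ≤ 30, payoff 14 + 8 + 10 + 17 + 12 = 61.
R + X + V + Q: cost 4 + 8 + 4 + 3 = 19 ≤ 30, payoff 14 + 10 + 17 + 12 = 53.
R + V + Q + K: cost 4 + 4 + 3 + 14 = 25 ≤ 30, payoff 14 + 17 + 12 + 11 = 54.
Best is R, W, X, V, and Q with total payoff 61.

61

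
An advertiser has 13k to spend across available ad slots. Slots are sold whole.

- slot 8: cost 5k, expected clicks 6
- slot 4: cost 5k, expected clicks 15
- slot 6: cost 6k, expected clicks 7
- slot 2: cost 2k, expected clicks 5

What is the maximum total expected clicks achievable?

Allowing fractional choices, the relaxed optimum would be about 27.2, but ad slots are indivisible.
slot 4 + slot 6: cost 5 + 6 = 11 ≤ 13, expected clicks 15 + 7 = 22.
slot 4 + slot 6 + slot 2: cost 5 + 6 + 2 = 13 ≤ 13, expected clicks 15 + 7 + 5 = 27.
slot 8 + slot 4 + slot 2: cost 5 + 5 + 2 = 12 ≤ 13, expected clicks 6 + 15 + 5 = 26.
Best is slot 4, slot 6, and slot 2 with total expected clicks 27.

27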